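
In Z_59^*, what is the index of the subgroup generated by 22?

By Lagrange's theorem, ord_59(22) divides φ(59) = 59 − 1 = 58 = 2 · 29.
Divisors of 58: 1, 2, 29, 58.
Evaluate successive powers at the divisors of 58:
22^1 ≡ 22 (mod 59)
22^2 ≡ 12 (mod 59)
22^29 ≡ 1 (mod 59) ✓
Thus |⟨22⟩| = ord(22) = 29.
The index is φ(59) / ord(22) = 58 / 29 = 2.

2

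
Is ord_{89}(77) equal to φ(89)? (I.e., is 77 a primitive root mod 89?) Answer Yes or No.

No

φ(89) = 89 − 1 = 88 = 2^3 · 11.
77 is a primitive root mod 89 iff 77^(φ(89)/q) ≢ 1 for every prime q | φ(89), i.e. q ∈ {2, 11}.
77^44 ≡ 88 (mod 89)  [q = 2: ≢ 1 ✓]
77^8 ≡ 1 (mod 89)  [q = 11: ≡ 1 ✗]
77^8 ≡ 1 shows ord(77) | 8, strictly less than φ(89); not a primitive root.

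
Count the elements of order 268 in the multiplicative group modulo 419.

0

φ(419) = 419 − 1 = 418 = 2 · 11 · 19.
(Z/419Z)^× is cyclic (|G| = 418); a cyclic group of order m has exactly φ(d) elements of each order d | m, and none otherwise.
Since 268 ∤ 418, the count is 0.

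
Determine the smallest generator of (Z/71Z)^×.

φ(71) = 71 − 1 = 70 = 2 · 5 · 7.
g is a primitive root iff g^(70/q) ≢ 1 (mod 71) for each prime q ∈ {2, 5, 7}.
g = 2: 2^35 ≡ 1 — hits 1, so not a primitive root.
g = 3: 3^35 ≡ 1 — hits 1, so not a primitive root.
g = 4: 4^35 ≡ 1 — hits 1, so not a primitive root.
g = 5: 5^35 ≡ 1 — hits 1, so not a primitive root.
g = 6: 6^35 ≡ 1 — hits 1, so not a primitive root.
g = 7: 7^35 ≡ 70; 7^14 ≡ 54; 7^10 ≡ 45 — none is 1, so 7 is a primitive root.
The smallest primitive root modulo 71 is 7.

7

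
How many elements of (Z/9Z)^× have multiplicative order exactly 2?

1

φ(9) = φ(3^2) = 3·(3−1) = 6 = 2 · 3.
(Z/9Z)^× is cyclic (|G| = 6); a cyclic group of order m has exactly φ(d) elements of each order d | m, and none otherwise.
2 | 6, and φ(2) = 2 − 1 = 1.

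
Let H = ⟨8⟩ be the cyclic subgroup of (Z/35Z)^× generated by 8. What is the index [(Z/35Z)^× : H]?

6

By Lagrange's theorem, ord_35(8) divides φ(35) = φ(5·7) = (5−1)·(7−1) = 4·6 = 24 = 2^3 · 3.
Divisors of 24: 1, 2, 3, 4, 6, 8, 12, 24.
Evaluate successive powers at the divisors of 24:
8^1 ≡ 8 (mod 35)
8^2 ≡ 29 (mod 35)
8^3 ≡ 22 (mod 35)
8^4 ≡ 1 (mod 35) ✓
The order of 8 is 4, so the subgroup it generates has 4 elements.
[(Z/35Z)^× : ⟨8⟩] = 24/4 = 6.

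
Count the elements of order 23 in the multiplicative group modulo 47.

φ(47) = 47 − 1 = 46 = 2 · 23.
Since (Z/47Z)^× is cyclic of order 46, the number of elements of order d is φ(d) when d | 46 and 0 otherwise.
23 | 46, and φ(23) = 23 − 1 = 22.

22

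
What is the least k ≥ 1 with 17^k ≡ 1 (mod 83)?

41

By Lagrange's theorem, ord_83(17) divides φ(83) = 83 − 1 = 82 = 2 · 41.
Divisors of 82: 1, 2, 41, 82.
Check 17^d mod 83 for each divisor in increasing order:
17^1 ≡ 17
17^2 ≡ 40
17^41 ≡ 1
Hence ord(17) = 41.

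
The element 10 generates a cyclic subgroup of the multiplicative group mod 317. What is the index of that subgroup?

4

By Lagrange's theorem, ord_317(10) divides φ(317) = 317 − 1 = 316 = 2^2 · 79.
Divisors of 316: 1, 2, 4, 79, 158, 316.
Compute 10^d (mod 317) for the divisors d until we hit 1:
10^1 ≡ 10
10^2 ≡ 100
10^4 ≡ 173
10^79 ≡ 1
So ord_317(10) = 79, hence |⟨10⟩| = 79.
Index = |(Z/317Z)^×| / |⟨10⟩| = 316 / 79 = 4.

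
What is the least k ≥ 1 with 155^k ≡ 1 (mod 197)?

98

ord(155) | φ(197) = 197 − 1 = 196 = 2^2 · 7^2.
Divisors of 196: 1, 2, 4, 7, 14, 28, 49, 98, 196.
Evaluate successive powers at the divisors of 196:
155^1 ≡ 155 (mod 197)
155^2 ≡ 188 (mod 197)
155^4 ≡ 81 (mod 197)
155^7 ≡ 83 (mod 197)
155^14 ≡ 191 (mod 197)
155^28 ≡ 36 (mod 197)
155^49 ≡ 196 (mod 197)
155^98 ≡ 1 (mod 197) ✓
Hence ord(155) = 98.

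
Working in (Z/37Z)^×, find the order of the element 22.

36

ord(22) | φ(37) = 37 − 1 = 36 = 2^2 · 3^2.
Divisors of 36: 1, 2, 3, 4, 6, 9, 12, 18, 36.
Check 22^d mod 37 for each divisor in increasing order:
22^1 ≡ 22 (mod 37)
22^2 ≡ 3 (mod 37)
22^3 ≡ 29 (mod 37)
22^4 ≡ 9 (mod 37)
22^6 ≡ 27 (mod 37)
22^9 ≡ 6 (mod 37)
22^12 ≡ 26 (mod 37)
22^18 ≡ 36 (mod 37)
22^36 ≡ 1 (mod 37) ✓
The smallest such exponent is 36, so the order of 22 is 36.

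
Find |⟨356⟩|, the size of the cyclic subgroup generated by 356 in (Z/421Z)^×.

420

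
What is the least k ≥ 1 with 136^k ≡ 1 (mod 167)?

Since 136 ∈ (Z/167Z)^×, its order divides φ(167) = 167 − 1 = 166 = 2 · 83.
Divisors of 166: 1, 2, 83, 166.
Compute 136^d (mod 167) for the divisors d until we hit 1:
136^1 ≡ 136 (mod 167)
136^2 ≡ 126 (mod 167)
136^83 ≡ 166 (mod 167)
136^166 ≡ 1 (mod 167) ✓
The smallest such exponent is 166, so the order of 136 is 166.

166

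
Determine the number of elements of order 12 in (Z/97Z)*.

4

φ(97) = 97 − 1 = 96 = 2^5 · 3.
(Z/97Z)^× is cyclic (|G| = 96); a cyclic group of order m has exactly φ(d) elements of each order d | m, and none otherwise.
12 = 2^2 · 3 divides 96, and φ(12) = 4.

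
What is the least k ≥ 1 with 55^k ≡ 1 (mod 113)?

112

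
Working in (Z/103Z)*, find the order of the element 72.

The order of 72 must divide φ(103) = 103 − 1 = 102 = 2 · 3 · 17.
Divisors of 102: 1, 2, 3, 6, 17, 34, 51, 102.
Evaluate successive powers at the divisors of 102:
72^1 ≡ 72 (mod 103)
72^2 ≡ 34 (mod 103)
72^3 ≡ 79 (mod 103)
72^6 ≡ 61 (mod 103)
72^17 ≡ 1 (mod 103) ✓
Hence ord(72) = 17.

17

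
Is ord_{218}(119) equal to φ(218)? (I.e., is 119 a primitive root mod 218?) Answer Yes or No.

φ(218) = φ(2)·φ(109) = 1·108 = 108 = 2^2 · 3^3.
119 is a primitive root mod 218 iff 119^(φ(218)/q) ≢ 1 for every prime q | φ(218), i.e. q ∈ {2, 3}.
119^54 ≡ 217 (mod 218)  [q = 2: ≢ 1 ✓]
119^36 ≡ 63 (mod 218)  [q = 3: ≢ 1 ✓]
Every test exponent gives a nontrivial residue, hence 119 generates the full group.

Yes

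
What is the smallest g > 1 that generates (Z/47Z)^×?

φ(47) = 47 − 1 = 46 = 2 · 23.
g is a primitive root iff g^(46/q) ≢ 1 (mod 47) for each prime q ∈ {2, 23}.
g = 2: 2^23 ≡ 1 — hits 1, so not a primitive root.
g = 3: 3^23 ≡ 1 — hits 1, so not a primitive root.
g = 4: 4^23 ≡ 1 — hits 1, so not a primitive root.
g = 5: 5^23 ≡ 46; 5^2 ≡ 25 — none is 1, so 5 is a primitive root.
Hence the least primitive root of 47 is 5.

5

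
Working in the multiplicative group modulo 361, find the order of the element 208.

By Lagrange's theorem, ord_361(208) divides φ(361) = φ(19^2) = 19·(19−1) = 342 = 2 · 3^2 · 19.
Divisors of 342: 1, 2, 3, 6, 9, 18, 19, 38, 57, 114, 171, 342.
Compute 208^d (mod 361) for the divisors d until we hit 1:
208^1 ≡ 208 (mod 361)
208^2 ≡ 305 (mod 361)
208^3 ≡ 265 (mod 361)
208^6 ≡ 191 (mod 361)
208^9 ≡ 75 (mod 361)
208^18 ≡ 210 (mod 361)
208^19 ≡ 360 (mod 361)
208^38 ≡ 1 (mod 361) ✓
The smallest such exponent is 38, so the order of 208 is 38.

38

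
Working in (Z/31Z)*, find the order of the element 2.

5

The order of 2 must divide φ(31) = 31 − 1 = 30 = 2 · 3 · 5.
Divisors of 30: 1, 2, 3, 5, 6, 10, 15, 30.
Test each divisor d:
2^1 ≡ 2 (mod 31)
2^2 ≡ 4 (mod 31)
2^3 ≡ 8 (mod 31)
2^5 ≡ 1 (mod 31) ✓
Hence ord(2) = 5.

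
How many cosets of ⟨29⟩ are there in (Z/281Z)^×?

4

ord(29) | φ(281) = 281 − 1 = 280 = 2^3 · 5 · 7.
Divisors of 280: 1, 2, 4, 5, 7, 8, 10, 14, 20, 28, 35, 40, 56, 70, 140, 280.
Test each divisor d:
29^1 ≡ 29 (mod 281)
29^2 ≡ 279 (mod 281)
29^4 ≡ 4 (mod 281)
29^5 ≡ 116 (mod 281)
29^7 ≡ 49 (mod 281)
29^8 ≡ 16 (mod 281)
29^10 ≡ 249 (mod 281)
29^14 ≡ 153 (mod 281)
29^20 ≡ 181 (mod 281)
29^28 ≡ 86 (mod 281)
29^35 ≡ 280 (mod 281)
29^40 ≡ 165 (mod 281)
29^56 ≡ 90 (mod 281)
29^70 ≡ 1 (mod 281) ✓
So ord_281(29) = 70, hence |⟨29⟩| = 70.
Index = |(Z/281Z)^×| / |⟨29⟩| = 280 / 70 = 4.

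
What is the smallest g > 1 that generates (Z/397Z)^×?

5

φ(397) = 397 − 1 = 396 = 2^2 · 3^2 · 11.
g is a primitive root iff g^(396/q) ≢ 1 (mod 397) for each prime q ∈ {2, 3, 11}.
g = 2: 2^198 ≡ 396; 2^132 ≡ 1 — hits 1, so not a primitive root.
g = 3: 3^198 ≡ 1 — hits 1, so not a primitive root.
g = 4: 4^198 ≡ 1 — hits 1, so not a primitive root.
g = 5: 5^198 ≡ 396; 5^132 ≡ 362; 5^36 ≡ 290 — none is 1, so 5 is a primitive root.
So 5 is the smallest generator of (Z/397Z)^×.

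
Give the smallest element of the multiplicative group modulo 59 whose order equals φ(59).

φ(59) = 59 − 1 = 58 = 2 · 29.
g is a primitive root iff g^(58/q) ≢ 1 (mod 59) for each prime q ∈ {2, 29}.
g = 2: 2^29 ≡ 58; 2^2 ≡ 4 — none is 1, so 2 is a primitive root.
So 2 is the smallest generator of (Z/59Z)^×.

2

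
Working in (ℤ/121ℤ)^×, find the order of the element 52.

ord(52) | φ(121) = φ(11^2) = 11·(11−1) = 110 = 2 · 5 · 11.
Divisors of 110: 1, 2, 5, 10, 11, 22, 55, 110.
Evaluate successive powers at the divisors of 110:
52^1 ≡ 52
52^2 ≡ 42
52^5 ≡ 10
52^10 ≡ 100
52^11 ≡ 118
52^22 ≡ 9
52^55 ≡ 120
52^110 ≡ 1
Therefore the multiplicative order of 52 modulo 121 is 110.

110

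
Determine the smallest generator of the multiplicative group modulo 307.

5

φ(307) = 307 − 1 = 306 = 2 · 3^2 · 17.
Test candidates g = 2, 3, … against the prime factors q ∈ {2, 3, 17} of φ(307): g is a generator iff g^(306/q) ≢ 1 for every such q.
g = 2: 2^153 ≡ 306; 2^102 ≡ 1 — hits 1, so not a primitive root.
g = 3: 3^153 ≡ 306; 3^102 ≡ 1 — hits 1, so not a primitive root.
g = 4: 4^153 ≡ 1 — hits 1, so not a primitive root.
g = 5: 5^153 ≡ 306; 5^102 ≡ 289; 5^18 ≡ 81 — none is 1, so 5 is a primitive root.
Hence the least primitive root of 307 is 5.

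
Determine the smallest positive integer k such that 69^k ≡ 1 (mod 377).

84

Since 69 ∈ (Z/377Z)^×, its order divides φ(377) = φ(13·29) = (13−1)·(29−1) = 12·28 = 336 = 2^4 · 3 · 7.
Divisors of 336: 1, 2, 3, 4, 6, 7, 8, 12, 14, 16, 21, 24, 28, 42, 48, 56, 84, 112, 168, 336.
Check 69^d mod 377 for each divisor in increasing order:
69^1 ≡ 69 (mod 377)
69^2 ≡ 237 (mod 377)
69^3 ≡ 142 (mod 377)
69^4 ≡ 373 (mod 377)
69^6 ≡ 183 (mod 377)
69^7 ≡ 186 (mod 377)
69^8 ≡ 16 (mod 377)
69^12 ≡ 313 (mod 377)
69^14 ≡ 289 (mod 377)
69^16 ≡ 256 (mod 377)
69^21 ≡ 220 (mod 377)
69^24 ≡ 326 (mod 377)
69^28 ≡ 204 (mod 377)
69^42 ≡ 144 (mod 377)
69^48 ≡ 339 (mod 377)
69^56 ≡ 146 (mod 377)
69^84 ≡ 1 (mod 377) ✓
The smallest such exponent is 84, so the order of 69 is 84.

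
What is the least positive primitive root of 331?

φ(331) = 331 − 1 = 330 = 2 · 3 · 5 · 11.
Test candidates g = 2, 3, … against the prime factors q ∈ {2, 3, 5, 11} of φ(331): g is a generator iff g^(330/q) ≢ 1 for every such q.
g = 2: 2^165 ≡ 330; 2^110 ≡ 299; 2^66 ≡ 64; 2^30 ≡ 1 — hits 1, so not a primitive root.
g = 3: 3^165 ≡ 330; 3^110 ≡ 299; 3^66 ≡ 64; 3^30 ≡ 270 — none is 1, so 3 is a primitive root.
The smallest primitive root modulo 331 is 3.

3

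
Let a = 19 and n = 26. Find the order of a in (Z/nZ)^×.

By Lagrange's theorem, ord_26(19) divides φ(26) = φ(2)·φ(13) = 1·12 = 12 = 2^2 · 3.
Divisors of 12: 1, 2, 3, 4, 6, 12.
Evaluate successive powers at the divisors of 12:
19^1 ≡ 19 (mod 26)
19^2 ≡ 23 (mod 26)
19^3 ≡ 21 (mod 26)
19^4 ≡ 9 (mod 26)
19^6 ≡ 25 (mod 26)
19^12 ≡ 1 (mod 26) ✓
So ord_26(19) = 12.

12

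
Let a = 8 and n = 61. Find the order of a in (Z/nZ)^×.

Since 8 ∈ (Z/61Z)^×, its order divides φ(61) = 61 − 1 = 60 = 2^2 · 3 · 5.
Divisors of 60: 1, 2, 3, 4, 5, 6, 10, 12, 15, 20, 30, 60.
Check 8^d mod 61 for each divisor in increasing order:
8^1 ≡ 8 (mod 61)
8^2 ≡ 3 (mod 61)
8^3 ≡ 24 (mod 61)
8^4 ≡ 9 (mod 61)
8^5 ≡ 11 (mod 61)
8^6 ≡ 27 (mod 61)
8^10 ≡ 60 (mod 61)
8^12 ≡ 58 (mod 61)
8^15 ≡ 50 (mod 61)
8^20 ≡ 1 (mod 61) ✓
So ord_61(8) = 20.

20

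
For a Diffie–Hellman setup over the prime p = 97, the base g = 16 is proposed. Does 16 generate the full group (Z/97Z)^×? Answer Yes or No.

φ(97) = 97 − 1 = 96 = 2^5 · 3.
16 is a primitive root mod 97 iff 16^(φ(97)/q) ≢ 1 for every prime q | φ(97), i.e. q ∈ {2, 3}.
16^48 ≡ 1 (mod 97)  [q = 2: ≡ 1 ✗]
16^32 ≡ 35 (mod 97)  [q = 3: ≢ 1 ✓]
Since 16^48 ≡ 1, the order of 16 divides 48 < 96, so 16 is not a primitive root.

No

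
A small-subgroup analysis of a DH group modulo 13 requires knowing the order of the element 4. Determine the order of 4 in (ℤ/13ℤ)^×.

6

ord(4) | φ(13) = 13 − 1 = 12 = 2^2 · 3.
Divisors of 12: 1, 2, 3, 4, 6, 12.
Compute 4^d (mod 13) for the divisors d until we hit 1:
4^1 ≡ 4
4^2 ≡ 3
4^3 ≡ 12
4^4 ≡ 9
4^6 ≡ 1
Therefore the multiplicative order of 4 modulo 13 is 6.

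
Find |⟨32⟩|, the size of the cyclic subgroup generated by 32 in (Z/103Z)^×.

51

By Lagrange's theorem, ord_103(32) divides φ(103) = 103 − 1 = 102 = 2 · 3 · 17.
Divisors of 102: 1, 2, 3, 6, 17, 34, 51, 102.
Evaluate successive powers at the divisors of 102:
32^1 ≡ 32
32^2 ≡ 97
32^3 ≡ 14
32^6 ≡ 93
32^17 ≡ 46
32^34 ≡ 56
32^51 ≡ 1
The smallest such exponent is 51, so the order of 32 is 51.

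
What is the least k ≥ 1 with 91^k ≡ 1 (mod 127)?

By Lagrange's theorem, ord_127(91) divides φ(127) = 127 − 1 = 126 = 2 · 3^2 · 7.
Divisors of 126: 1, 2, 3, 6, 7, 9, 14, 18, 21, 42, 63, 126.
Evaluate successive powers at the divisors of 126:
91^1 ≡ 91 (mod 127)
91^2 ≡ 26 (mod 127)
91^3 ≡ 80 (mod 127)
91^6 ≡ 50 (mod 127)
91^7 ≡ 105 (mod 127)
91^9 ≡ 63 (mod 127)
91^14 ≡ 103 (mod 127)
91^18 ≡ 32 (mod 127)
91^21 ≡ 20 (mod 127)
91^42 ≡ 19 (mod 127)
91^63 ≡ 126 (mod 127)
91^126 ≡ 1 (mod 127) ✓
Therefore the multiplicative order of 91 modulo 127 is 126.

126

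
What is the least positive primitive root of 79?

φ(79) = 79 − 1 = 78 = 2 · 3 · 13.
g is a primitive root iff g^(78/q) ≢ 1 (mod 79) for each prime q ∈ {2, 3, 13}.
g = 2: 2^39 ≡ 1 — hits 1, so not a primitive root.
g = 3: 3^39 ≡ 78; 3^26 ≡ 23; 3^6 ≡ 18 — none is 1, so 3 is a primitive root.
Hence the least primitive root of 79 is 3.

3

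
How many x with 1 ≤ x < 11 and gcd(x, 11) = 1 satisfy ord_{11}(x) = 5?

4

φ(11) = 11 − 1 = 10 = 2 · 5.
Since (Z/11Z)^× is cyclic of order 10, the number of elements of order d is φ(d) when d | 10 and 0 otherwise.
5 | 10, and φ(5) = 5 − 1 = 4.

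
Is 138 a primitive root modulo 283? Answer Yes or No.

φ(283) = 283 − 1 = 282 = 2 · 3 · 47.
Test 138^(282/q) mod 283 for each prime factor q of 282:
138^141 ≡ 1 (mod 283)  [q = 2: ≡ 1 ✗]
138^94 ≡ 44 (mod 283)  [q = 3: ≢ 1 ✓]
138^6 ≡ 127 (mod 283)  [q = 47: ≢ 1 ✓]
138^141 ≡ 1 shows ord(138) | 141, strictly less than φ(283); not a primitive root.

No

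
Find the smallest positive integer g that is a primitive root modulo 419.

2

φ(419) = 419 − 1 = 418 = 2 · 11 · 19.
g is a primitive root iff g^(418/q) ≢ 1 (mod 419) for each prime q ∈ {2, 11, 19}.
g = 2: 2^209 ≡ 418; 2^38 ≡ 334; 2^22 ≡ 114 — none is 1, so 2 is a primitive root.
So 2 is the smallest generator of (Z/419Z)^×.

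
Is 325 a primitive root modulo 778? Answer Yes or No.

φ(778) = φ(2)·φ(389) = 1·388 = 388 = 2^2 · 97.
325 is a primitive root mod 778 iff 325^(φ(778)/q) ≢ 1 for every prime q | φ(778), i.e. q ∈ {2, 97}.
325^194 ≡ 1 (mod 778)  [q = 2: ≡ 1 ✗]
325^4 ≡ 35 (mod 778)  [q = 97: ≢ 1 ✓]
325^194 ≡ 1 shows ord(325) | 194, strictly less than φ(778); not a primitive root.

No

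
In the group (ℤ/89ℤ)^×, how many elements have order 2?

1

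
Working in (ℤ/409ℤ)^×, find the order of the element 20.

The order of 20 must divide φ(409) = 409 − 1 = 408 = 2^3 · 3 · 17.
Divisors of 408: 1, 2, 3, 4, 6, 8, 12, 17, 24, 34, 51, 68, 102, 136, 204, 408.
Test each divisor d:
20^1 ≡ 20
20^2 ≡ 400
20^3 ≡ 229
20^4 ≡ 81
20^6 ≡ 89
20^8 ≡ 17
20^12 ≡ 150
20^17 ≡ 54
20^24 ≡ 5
20^34 ≡ 53
20^51 ≡ 408
20^68 ≡ 355
20^102 ≡ 1
So ord_409(20) = 102.

102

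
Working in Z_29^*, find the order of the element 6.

ord(6) | φ(29) = 29 − 1 = 28 = 2^2 · 7.
Divisors of 28: 1, 2, 4, 7, 14, 28.
Test each divisor d:
6^1 ≡ 6 (mod 29)
6^2 ≡ 7 (mod 29)
6^4 ≡ 20 (mod 29)
6^7 ≡ 28 (mod 29)
6^14 ≡ 1 (mod 29) ✓
Therefore the multiplicative order of 6 modulo 29 is 14.

14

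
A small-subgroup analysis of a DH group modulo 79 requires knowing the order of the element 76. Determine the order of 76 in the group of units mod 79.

Since 76 ∈ (Z/79Z)^×, its order divides φ(79) = 79 − 1 = 78 = 2 · 3 · 13.
Divisors of 78: 1, 2, 3, 6, 13, 26, 39, 78.
Compute 76^d (mod 79) for the divisors d until we hit 1:
76^1 ≡ 76 (mod 79)
76^2 ≡ 9 (mod 79)
76^3 ≡ 52 (mod 79)
76^6 ≡ 18 (mod 79)
76^13 ≡ 55 (mod 79)
76^26 ≡ 23 (mod 79)
76^39 ≡ 1 (mod 79) ✓
The smallest such exponent is 39, so the order of 76 is 39.

39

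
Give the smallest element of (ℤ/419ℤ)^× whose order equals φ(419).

φ(419) = 419 − 1 = 418 = 2 · 11 · 19.
g is a primitive root iff g^(418/q) ≢ 1 (mod 419) for each prime q ∈ {2, 11, 19}.
g = 2: 2^209 ≡ 418; 2^38 ≡ 334; 2^22 ≡ 114 — none is 1, so 2 is a primitive root.
So 2 is the smallest generator of (Z/419Z)^×.

2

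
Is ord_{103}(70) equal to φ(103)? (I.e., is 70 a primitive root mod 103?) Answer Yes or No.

Yes

φ(103) = 103 − 1 = 102 = 2 · 3 · 17.
It suffices to check that the order of 70 is not a proper divisor of 102: compute 70^(102/q) for q ∈ {2, 3, 17}.
70^51 ≡ 102 (mod 103)  [q = 2: ≢ 1 ✓]
70^34 ≡ 56 (mod 103)  [q = 3: ≢ 1 ✓]
70^6 ≡ 100 (mod 103)  [q = 17: ≢ 1 ✓]
Every test exponent gives a nontrivial residue, hence 70 generates the full group.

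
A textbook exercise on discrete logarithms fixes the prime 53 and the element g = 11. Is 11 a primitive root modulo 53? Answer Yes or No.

No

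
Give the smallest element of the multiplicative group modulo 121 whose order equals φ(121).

2

φ(121) = φ(11^2) = 11·(11−1) = 110 = 2 · 5 · 11.
g is a primitive root iff g^(110/q) ≢ 1 (mod 121) for each prime q ∈ {2, 5, 11}.
g = 2: 2^55 ≡ 120; 2^22 ≡ 81; 2^10 ≡ 56 — none is 1, so 2 is a primitive root.
So 2 is the smallest generator of (Z/121Z)^×.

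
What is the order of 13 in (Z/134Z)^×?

ord(13) | φ(134) = φ(2)·φ(67) = 1·66 = 66 = 2 · 3 · 11.
Divisors of 66: 1, 2, 3, 6, 11, 22, 33, 66.
Test each divisor d:
13^1 ≡ 13
13^2 ≡ 35
13^3 ≡ 53
13^6 ≡ 129
13^11 ≡ 105
13^22 ≡ 37
13^33 ≡ 133
13^66 ≡ 1
The smallest such exponent is 66, so the order of 13 is 66.

66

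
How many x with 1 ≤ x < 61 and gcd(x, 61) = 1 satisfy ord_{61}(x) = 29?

0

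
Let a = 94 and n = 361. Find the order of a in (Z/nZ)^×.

38

ord(94) | φ(361) = φ(19^2) = 19·(19−1) = 342 = 2 · 3^2 · 19.
Divisors of 342: 1, 2, 3, 6, 9, 18, 19, 38, 57, 114, 171, 342.
Evaluate successive powers at the divisors of 342:
94^1 ≡ 94 (mod 361)
94^2 ≡ 172 (mod 361)
94^3 ≡ 284 (mod 361)
94^6 ≡ 153 (mod 361)
94^9 ≡ 132 (mod 361)
94^18 ≡ 96 (mod 361)
94^19 ≡ 360 (mod 361)
94^38 ≡ 1 (mod 361) ✓
The smallest such exponent is 38, so the order of 94 is 38.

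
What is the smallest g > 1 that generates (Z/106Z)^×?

3

φ(106) = φ(2)·φ(53) = 1·52 = 52 = 2^2 · 13.
g is a primitive root iff g^(52/q) ≢ 1 (mod 106) for each prime q ∈ {2, 13}.
g = 2: gcd(2, 106) = 2 > 1, not a unit — skip.
g = 3: 3^26 ≡ 105; 3^4 ≡ 81 — none is 1, so 3 is a primitive root.
Hence the least primitive root of 106 is 3.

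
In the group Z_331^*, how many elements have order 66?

20

φ(331) = 331 − 1 = 330 = 2 · 3 · 5 · 11.
(Z/331Z)^× is cyclic (|G| = 330); a cyclic group of order m has exactly φ(d) elements of each order d | m, and none otherwise.
66 = 2 · 3 · 11 divides 330, and φ(66) = 20.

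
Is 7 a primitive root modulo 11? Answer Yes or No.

Yes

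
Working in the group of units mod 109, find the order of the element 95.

108

By Lagrange's theorem, ord_109(95) divides φ(109) = 109 − 1 = 108 = 2^2 · 3^3.
Divisors of 108: 1, 2, 3, 4, 6, 9, 12, 18, 27, 36, 54, 108.
Check 95^d mod 109 for each divisor in increasing order:
95^1 ≡ 95
95^2 ≡ 87
95^3 ≡ 90
95^4 ≡ 48
95^6 ≡ 34
95^9 ≡ 8
95^12 ≡ 66
95^18 ≡ 64
95^27 ≡ 76
95^36 ≡ 63
95^54 ≡ 108
95^108 ≡ 1
So ord_109(95) = 108.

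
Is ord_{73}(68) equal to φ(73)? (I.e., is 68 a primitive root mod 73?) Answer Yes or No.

φ(73) = 73 − 1 = 72 = 2^3 · 3^2.
68 is a primitive root mod 73 iff 68^(φ(73)/q) ≢ 1 for every prime q | φ(73), i.e. q ∈ {2, 3}.
68^36 ≡ 72 (mod 73)  [q = 2: ≢ 1 ✓]
68^24 ≡ 8 (mod 73)  [q = 3: ≢ 1 ✓]
All checks pass, so 68 has order 72 and is a primitive root modulo 73.

Yes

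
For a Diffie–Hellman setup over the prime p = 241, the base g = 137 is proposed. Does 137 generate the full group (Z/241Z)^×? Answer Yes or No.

Yes

φ(241) = 241 − 1 = 240 = 2^4 · 3 · 5.
It suffices to check that the order of 137 is not a proper divisor of 240: compute 137^(240/q) for q ∈ {2, 3, 5}.
137^120 ≡ 240 (mod 241)  [q = 2: ≢ 1 ✓]
137^80 ≡ 225 (mod 241)  [q = 3: ≢ 1 ✓]
137^48 ≡ 87 (mod 241)  [q = 5: ≢ 1 ✓]
All checks pass, so 137 has order 240 and is a primitive root modulo 241.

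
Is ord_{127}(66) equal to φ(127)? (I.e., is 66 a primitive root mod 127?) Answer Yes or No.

φ(127) = 127 − 1 = 126 = 2 · 3^2 · 7.
66 is a primitive root mod 127 iff 66^(φ(127)/q) ≢ 1 for every prime q | φ(127), i.e. q ∈ {2, 3, 7}.
66^63 ≡ 126 (mod 127)  [q = 2: ≢ 1 ✓]
66^42 ≡ 1 (mod 127)  [q = 3: ≡ 1 ✗]
66^18 ≡ 4 (mod 127)  [q = 7: ≢ 1 ✓]
66^42 ≡ 1 shows ord(66) | 42, strictly less than φ(127); not a primitive root.

No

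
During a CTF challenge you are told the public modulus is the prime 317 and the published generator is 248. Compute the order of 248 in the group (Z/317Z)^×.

316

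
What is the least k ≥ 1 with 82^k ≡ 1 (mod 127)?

ord(82) | φ(127) = 127 − 1 = 126 = 2 · 3^2 · 7.
Divisors of 126: 1, 2, 3, 6, 7, 9, 14, 18, 21, 42, 63, 126.
Evaluate successive powers at the divisors of 126:
82^1 ≡ 82 (mod 127)
82^2 ≡ 120 (mod 127)
82^3 ≡ 61 (mod 127)
82^6 ≡ 38 (mod 127)
82^7 ≡ 68 (mod 127)
82^9 ≡ 32 (mod 127)
82^14 ≡ 52 (mod 127)
82^18 ≡ 8 (mod 127)
82^21 ≡ 107 (mod 127)
82^42 ≡ 19 (mod 127)
82^63 ≡ 1 (mod 127) ✓
The smallest such exponent is 63, so the order of 82 is 63.

63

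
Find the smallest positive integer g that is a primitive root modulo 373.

2

φ(373) = 373 − 1 = 372 = 2^2 · 3 · 31.
Test candidates g = 2, 3, … against the prime factors q ∈ {2, 3, 31} of φ(373): g is a generator iff g^(372/q) ≢ 1 for every such q.
g = 2: 2^186 ≡ 372; 2^124 ≡ 284; 2^12 ≡ 366 — none is 1, so 2 is a primitive root.
Hence the least primitive root of 373 is 2.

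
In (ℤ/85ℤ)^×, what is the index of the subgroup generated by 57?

4

By Lagrange's theorem, ord_85(57) divides φ(85) = φ(5·17) = (5−1)·(17−1) = 4·16 = 64 = 2^6.
Divisors of 64: 1, 2, 4, 8, 16, 32, 64.
Evaluate successive powers at the divisors of 64:
57^1 ≡ 57 (mod 85)
57^2 ≡ 19 (mod 85)
57^4 ≡ 21 (mod 85)
57^8 ≡ 16 (mod 85)
57^16 ≡ 1 (mod 85) ✓
Thus |⟨57⟩| = ord(57) = 16.
[(Z/85Z)^× : ⟨57⟩] = 64/16 = 4.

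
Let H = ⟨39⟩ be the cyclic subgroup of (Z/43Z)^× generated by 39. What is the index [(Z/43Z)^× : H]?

Since 39 ∈ (Z/43Z)^×, its order divides φ(43) = 43 − 1 = 42 = 2 · 3 · 7.
Divisors of 42: 1, 2, 3, 6, 7, 14, 21, 42.
Test each divisor d:
39^1 ≡ 39 (mod 43)
39^2 ≡ 16 (mod 43)
39^3 ≡ 22 (mod 43)
39^6 ≡ 11 (mod 43)
39^7 ≡ 42 (mod 43)
39^14 ≡ 1 (mod 43) ✓
So ord_43(39) = 14, hence |⟨39⟩| = 14.
[(Z/43Z)^× : ⟨39⟩] = 42/14 = 3.

3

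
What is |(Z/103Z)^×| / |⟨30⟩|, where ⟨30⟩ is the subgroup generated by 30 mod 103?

6

By Lagrange's theorem, ord_103(30) divides φ(103) = 103 − 1 = 102 = 2 · 3 · 17.
Divisors of 102: 1, 2, 3, 6, 17, 34, 51, 102.
Compute 30^d (mod 103) for the divisors d until we hit 1:
30^1 ≡ 30
30^2 ≡ 76
30^3 ≡ 14
30^6 ≡ 93
30^17 ≡ 1
The order of 30 is 17, so the subgroup it generates has 17 elements.
Index = |(Z/103Z)^×| / |⟨30⟩| = 102 / 17 = 6.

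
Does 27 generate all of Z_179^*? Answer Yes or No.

No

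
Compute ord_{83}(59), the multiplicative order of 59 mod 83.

41

Since 59 ∈ (Z/83Z)^×, its order divides φ(83) = 83 − 1 = 82 = 2 · 41.
Divisors of 82: 1, 2, 41, 82.
Test each divisor d:
59^1 ≡ 59 (mod 83)
59^2 ≡ 78 (mod 83)
59^41 ≡ 1 (mod 83) ✓
So ord_83(59) = 41.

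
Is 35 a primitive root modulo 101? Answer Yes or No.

φ(101) = 101 − 1 = 100 = 2^2 · 5^2.
An element g generates (Z/101Z)^× iff g^(100/q) ≢ 1 (mod 101) for each prime q ∈ {2, 5}.
35^50 ≡ 100 (mod 101)  [q = 2: ≢ 1 ✓]
35^20 ≡ 87 (mod 101)  [q = 5: ≢ 1 ✓]
None equal 1, so ord_101(35) = 100: 35 is a primitive root.

Yes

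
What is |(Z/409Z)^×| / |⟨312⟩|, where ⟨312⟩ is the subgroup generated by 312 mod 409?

The order of 312 must divide φ(409) = 409 − 1 = 408 = 2^3 · 3 · 17.
Divisors of 408: 1, 2, 3, 4, 6, 8, 12, 17, 24, 34, 51, 68, 102, 136, 204, 408.
Evaluate successive powers at the divisors of 408:
312^1 ≡ 312 (mod 409)
312^2 ≡ 2 (mod 409)
312^3 ≡ 215 (mod 409)
312^4 ≡ 4 (mod 409)
312^6 ≡ 8 (mod 409)
312^8 ≡ 16 (mod 409)
312^12 ≡ 64 (mod 409)
312^17 ≡ 117 (mod 409)
312^24 ≡ 6 (mod 409)
312^34 ≡ 192 (mod 409)
312^51 ≡ 378 (mod 409)
312^68 ≡ 54 (mod 409)
312^102 ≡ 143 (mod 409)
312^136 ≡ 53 (mod 409)
312^204 ≡ 408 (mod 409)
312^408 ≡ 1 (mod 409) ✓
Thus |⟨312⟩| = ord(312) = 408.
The index is φ(409) / ord(312) = 408 / 408 = 1.

1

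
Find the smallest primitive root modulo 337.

φ(337) = 337 − 1 = 336 = 2^4 · 3 · 7.
g is a primitive root iff g^(336/q) ≢ 1 (mod 337) for each prime q ∈ {2, 3, 7}.
g = 2: 2^168 ≡ 1 — hits 1, so not a primitive root.
g = 3: 3^168 ≡ 1 — hits 1, so not a primitive root.
g = 4: 4^168 ≡ 1 — hits 1, so not a primitive root.
g = 5: 5^168 ≡ 336; 5^112 ≡ 1 — hits 1, so not a primitive root.
g = 6: 6^168 ≡ 1 — hits 1, so not a primitive root.
g = 7: 7^168 ≡ 1 — hits 1, so not a primitive root.
g = 8: 8^168 ≡ 1 — hits 1, so not a primitive root.
g = 9: 9^168 ≡ 1 — hits 1, so not a primitive root.
g = 10: 10^168 ≡ 336; 10^112 ≡ 128; 10^48 ≡ 175 — none is 1, so 10 is a primitive root.
So 10 is the smallest generator of (Z/337Z)^×.

10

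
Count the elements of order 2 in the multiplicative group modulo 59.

1

φ(59) = 59 − 1 = 58 = 2 · 29.
In a cyclic group of order 58, there are φ(d) elements of order d for each divisor d of 58, and zero for non-divisors.
2 | 58, and φ(2) = 2 − 1 = 1.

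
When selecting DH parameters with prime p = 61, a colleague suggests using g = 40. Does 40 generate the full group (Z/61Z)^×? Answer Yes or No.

φ(61) = 61 − 1 = 60 = 2^2 · 3 · 5.
An element g generates (Z/61Z)^× iff g^(60/q) ≢ 1 (mod 61) for each prime q ∈ {2, 3, 5}.
40^30 ≡ 60 (mod 61)  [q = 2: ≢ 1 ✓]
40^20 ≡ 47 (mod 61)  [q = 3: ≢ 1 ✓]
40^12 ≡ 1 (mod 61)  [q = 5: ≡ 1 ✗]
The check at q = 5 fails, so 40 generates a proper subgroup.

No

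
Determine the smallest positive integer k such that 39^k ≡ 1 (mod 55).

Since 39 ∈ (Z/55Z)^×, its order divides φ(55) = φ(5·11) = (5−1)·(11−1) = 4·10 = 40 = 2^3 · 5.
Divisors of 40: 1, 2, 4, 5, 8, 10, 20, 40.
Test each divisor d:
39^1 ≡ 39 (mod 55)
39^2 ≡ 36 (mod 55)
39^4 ≡ 31 (mod 55)
39^5 ≡ 54 (mod 55)
39^8 ≡ 26 (mod 55)
39^10 ≡ 1 (mod 55) ✓
So ord_55(39) = 10.

10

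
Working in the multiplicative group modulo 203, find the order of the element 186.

By Lagrange's theorem, ord_203(186) divides φ(203) = φ(7·29) = (7−1)·(29−1) = 6·28 = 168 = 2^3 · 3 · 7.
Divisors of 168: 1, 2, 3, 4, 6, 7, 8, 12, 14, 21, 24, 28, 42, 56, 84, 168.
Check 186^d mod 203 for each divisor in increasing order:
186^1 ≡ 186
186^2 ≡ 86
186^3 ≡ 162
186^4 ≡ 88
186^6 ≡ 57
186^7 ≡ 46
186^8 ≡ 30
186^12 ≡ 1
Hence ord(186) = 12.

12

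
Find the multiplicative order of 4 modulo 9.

Since 4 ∈ (Z/9Z)^×, its order divides φ(9) = φ(3^2) = 3·(3−1) = 6 = 2 · 3.
Divisors of 6: 1, 2, 3, 6.
Evaluate successive powers at the divisors of 6:
4^1 ≡ 4 (mod 9)
4^2 ≡ 7 (mod 9)
4^3 ≡ 1 (mod 9) ✓
Therefore the multiplicative order of 4 modulo 9 is 3.

3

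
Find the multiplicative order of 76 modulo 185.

By Lagrange's theorem, ord_185(76) divides φ(185) = φ(5·37) = (5−1)·(37−1) = 4·36 = 144 = 2^4 · 3^2.
Divisors of 144: 1, 2, 3, 4, 6, 8, 9, 12, 16, 18, 24, 36, 48, 72, 144.
Test each divisor d:
76^1 ≡ 76 (mod 185)
76^2 ≡ 41 (mod 185)
76^3 ≡ 156 (mod 185)
76^4 ≡ 16 (mod 185)
76^6 ≡ 101 (mod 185)
76^8 ≡ 71 (mod 185)
76^9 ≡ 31 (mod 185)
76^12 ≡ 26 (mod 185)
76^16 ≡ 46 (mod 185)
76^18 ≡ 36 (mod 185)
76^24 ≡ 121 (mod 185)
76^36 ≡ 1 (mod 185) ✓
Hence ord(76) = 36.

36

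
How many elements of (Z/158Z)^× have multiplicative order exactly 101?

0

φ(158) = φ(2)·φ(79) = 1·78 = 78 = 2 · 3 · 13.
(Z/158Z)^× is cyclic (|G| = 78); a cyclic group of order m has exactly φ(d) elements of each order d | m, and none otherwise.
Since 101 ∤ 78, the count is 0.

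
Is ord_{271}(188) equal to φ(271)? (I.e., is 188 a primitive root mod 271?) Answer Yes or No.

No

φ(271) = 271 − 1 = 270 = 2 · 3^3 · 5.
Test 188^(270/q) mod 271 for each prime factor q of 270:
188^135 ≡ 270 (mod 271)  [q = 2: ≢ 1 ✓]
188^90 ≡ 28 (mod 271)  [q = 3: ≢ 1 ✓]
188^54 ≡ 1 (mod 271)  [q = 5: ≡ 1 ✗]
188^54 ≡ 1 shows ord(188) | 54, strictly less than φ(271); not a primitive root.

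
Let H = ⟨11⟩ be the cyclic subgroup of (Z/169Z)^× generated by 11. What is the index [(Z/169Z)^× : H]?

The order of 11 must divide φ(169) = φ(13^2) = 13·(13−1) = 156 = 2^2 · 3 · 13.
Divisors of 156: 1, 2, 3, 4, 6, 12, 13, 26, 39, 52, 78, 156.
Compute 11^d (mod 169) for the divisors d until we hit 1:
11^1 ≡ 11
11^2 ≡ 121
11^3 ≡ 148
11^4 ≡ 107
11^6 ≡ 103
11^12 ≡ 131
11^13 ≡ 89
11^26 ≡ 147
11^39 ≡ 70
11^52 ≡ 146
11^78 ≡ 168
11^156 ≡ 1
Thus |⟨11⟩| = ord(11) = 156.
Index = |(Z/169Z)^×| / |⟨11⟩| = 156 / 156 = 1.

1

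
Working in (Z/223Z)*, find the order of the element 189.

The order of 189 must divide φ(223) = 223 − 1 = 222 = 2 · 3 · 37.
Divisors of 222: 1, 2, 3, 6, 37, 74, 111, 222.
Test each divisor d:
189^1 ≡ 189 (mod 223)
189^2 ≡ 41 (mod 223)
189^3 ≡ 167 (mod 223)
189^6 ≡ 14 (mod 223)
189^37 ≡ 222 (mod 223)
189^74 ≡ 1 (mod 223) ✓
So ord_223(189) = 74.

74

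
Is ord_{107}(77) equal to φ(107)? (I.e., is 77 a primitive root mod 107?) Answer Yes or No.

Yes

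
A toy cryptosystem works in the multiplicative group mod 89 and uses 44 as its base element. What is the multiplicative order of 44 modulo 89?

The order of 44 must divide φ(89) = 89 − 1 = 88 = 2^3 · 11.
Divisors of 88: 1, 2, 4, 8, 11, 22, 44, 88.
Check 44^d mod 89 for each divisor in increasing order:
44^1 ≡ 44 (mod 89)
44^2 ≡ 67 (mod 89)
44^4 ≡ 39 (mod 89)
44^8 ≡ 8 (mod 89)
44^11 ≡ 88 (mod 89)
44^22 ≡ 1 (mod 89) ✓
Therefore the multiplicative order of 44 modulo 89 is 22.

22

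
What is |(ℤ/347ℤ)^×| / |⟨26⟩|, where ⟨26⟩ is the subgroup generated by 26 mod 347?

1

ord(26) | φ(347) = 347 − 1 = 346 = 2 · 173.
Divisors of 346: 1, 2, 173, 346.
Check 26^d mod 347 for each divisor in increasing order:
26^1 ≡ 26
26^2 ≡ 329
26^173 ≡ 346
26^346 ≡ 1
So ord_347(26) = 346, hence |⟨26⟩| = 346.
The index is φ(347) / ord(26) = 346 / 346 = 1.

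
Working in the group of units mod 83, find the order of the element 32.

By Lagrange's theorem, ord_83(32) divides φ(83) = 83 − 1 = 82 = 2 · 41.
Divisors of 82: 1, 2, 41, 82.
Check 32^d mod 83 for each divisor in increasing order:
32^1 ≡ 32 (mod 83)
32^2 ≡ 28 (mod 83)
32^41 ≡ 82 (mod 83)
32^82 ≡ 1 (mod 83) ✓
Therefore the multiplicative order of 32 modulo 83 is 82.

82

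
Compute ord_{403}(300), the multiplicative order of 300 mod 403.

30

Since 300 ∈ (Z/403Z)^×, its order divides φ(403) = φ(13·31) = (13−1)·(31−1) = 12·30 = 360 = 2^3 · 3^2 · 5.
Divisors of 360: 1, 2, 3, 4, 5, 6, 8, 9, 10, 12, 15, 18, 20, 24, 30, 36, 40, 45, 60, 72, 90, 120, 180, 360.
Compute 300^d (mod 403) for the divisors d until we hit 1:
300^1 ≡ 300
300^2 ≡ 131
300^3 ≡ 209
300^4 ≡ 235
300^5 ≡ 378
300^6 ≡ 157
300^8 ≡ 14
300^9 ≡ 170
300^10 ≡ 222
300^12 ≡ 66
300^15 ≡ 92
300^18 ≡ 287
300^20 ≡ 118
300^24 ≡ 326
300^30 ≡ 1
The smallest such exponent is 30, so the order of 300 is 30.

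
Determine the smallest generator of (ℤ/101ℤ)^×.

2

φ(101) = 101 − 1 = 100 = 2^2 · 5^2.
Test candidates g = 2, 3, … against the prime factors q ∈ {2, 5} of φ(101): g is a generator iff g^(100/q) ≢ 1 for every such q.
g = 2: 2^50 ≡ 100; 2^20 ≡ 95 — none is 1, so 2 is a primitive root.
Hence the least primitive root of 101 is 2.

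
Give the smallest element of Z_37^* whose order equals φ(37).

φ(37) = 37 − 1 = 36 = 2^2 · 3^2.
g is a primitive root iff g^(36/q) ≢ 1 (mod 37) for each prime q ∈ {2, 3}.
g = 2: 2^18 ≡ 36; 2^12 ≡ 26 — none is 1, so 2 is a primitive root.
Hence the least primitive root of 37 is 2.

2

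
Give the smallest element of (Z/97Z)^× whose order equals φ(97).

5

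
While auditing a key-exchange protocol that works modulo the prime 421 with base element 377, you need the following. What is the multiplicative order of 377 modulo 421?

5

By Lagrange's theorem, ord_421(377) divides φ(421) = 421 − 1 = 420 = 2^2 · 3 · 5 · 7.
Divisors of 420: 1, 2, 3, 4, 5, 6, 7, 10, 12, 14, 15, 20, 21, 28, 30, 35, 42, 60, 70, 84, 105, 140, 210, 420.
Evaluate successive powers at the divisors of 420:
377^1 ≡ 377
377^2 ≡ 252
377^3 ≡ 279
377^4 ≡ 354
377^5 ≡ 1
So ord_421(377) = 5.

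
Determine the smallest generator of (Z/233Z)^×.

3

φ(233) = 233 − 1 = 232 = 2^3 · 29.
Test candidates g = 2, 3, … against the prime factors q ∈ {2, 29} of φ(233): g is a generator iff g^(232/q) ≢ 1 for every such q.
g = 2: 2^116 ≡ 1 — hits 1, so not a primitive root.
g = 3: 3^116 ≡ 232; 3^8 ≡ 37 — none is 1, so 3 is a primitive root.
So 3 is the smallest generator of (Z/233Z)^×.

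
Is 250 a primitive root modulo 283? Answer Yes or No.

No

φ(283) = 283 − 1 = 282 = 2 · 3 · 47.
An element g generates (Z/283Z)^× iff g^(282/q) ≢ 1 (mod 283) for each prime q ∈ {2, 3, 47}.
250^141 ≡ 1 (mod 283)  [q = 2: ≡ 1 ✗]
250^94 ≡ 1 (mod 283)  [q = 3: ≡ 1 ✗]
250^6 ≡ 16 (mod 283)  [q = 47: ≢ 1 ✓]
Since 250^141 ≡ 1, the order of 250 divides 141 < 282, so 250 is not a primitive root.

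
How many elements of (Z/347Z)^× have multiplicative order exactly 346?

172

φ(347) = 347 − 1 = 346 = 2 · 173.
Since (Z/347Z)^× is cyclic of order 346, the number of elements of order d is φ(d) when d | 346 and 0 otherwise.
346 = 2 · 173 divides 346, and φ(346) = 172.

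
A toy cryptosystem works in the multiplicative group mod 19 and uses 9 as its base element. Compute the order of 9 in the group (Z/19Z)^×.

The order of 9 must divide φ(19) = 19 − 1 = 18 = 2 · 3^2.
Divisors of 18: 1, 2, 3, 6, 9, 18.
Evaluate successive powers at the divisors of 18:
9^1 ≡ 9
9^2 ≡ 5
9^3 ≡ 7
9^6 ≡ 11
9^9 ≡ 1
The smallest such exponent is 9, so the order of 9 is 9.

9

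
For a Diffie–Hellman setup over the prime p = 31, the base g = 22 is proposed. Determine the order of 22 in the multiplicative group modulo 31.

30

ord(22) | φ(31) = 31 − 1 = 30 = 2 · 3 · 5.
Divisors of 30: 1, 2, 3, 5, 6, 10, 15, 30.
Test each divisor d:
22^1 ≡ 22
22^2 ≡ 19
22^3 ≡ 15
22^5 ≡ 6
22^6 ≡ 8
22^10 ≡ 5
22^15 ≡ 30
22^30 ≡ 1
Therefore the multiplicative order of 22 modulo 31 is 30.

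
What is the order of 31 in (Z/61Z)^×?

60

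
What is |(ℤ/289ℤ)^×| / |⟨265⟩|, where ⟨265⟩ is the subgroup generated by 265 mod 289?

1

The order of 265 must divide φ(289) = φ(17^2) = 17·(17−1) = 272 = 2^4 · 17.
Divisors of 272: 1, 2, 4, 8, 16, 17, 34, 68, 136, 272.
Compute 265^d (mod 289) for the divisors d until we hit 1:
265^1 ≡ 265
265^2 ≡ 287
265^4 ≡ 4
265^8 ≡ 16
265^16 ≡ 256
265^17 ≡ 214
265^34 ≡ 134
265^68 ≡ 38
265^136 ≡ 288
265^272 ≡ 1
So ord_289(265) = 272, hence |⟨265⟩| = 272.
The index is φ(289) / ord(265) = 272 / 272 = 1.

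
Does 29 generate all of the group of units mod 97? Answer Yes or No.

Yes

φ(97) = 97 − 1 = 96 = 2^5 · 3.
29 is a primitive root mod 97 iff 29^(φ(97)/q) ≢ 1 for every prime q | φ(97), i.e. q ∈ {2, 3}.
29^48 ≡ 96 (mod 97)  [q = 2: ≢ 1 ✓]
29^32 ≡ 35 (mod 97)  [q = 3: ≢ 1 ✓]
None equal 1, so ord_97(29) = 96: 29 is a primitive root.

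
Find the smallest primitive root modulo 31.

3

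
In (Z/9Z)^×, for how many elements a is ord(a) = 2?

1

φ(9) = φ(3^2) = 3·(3−1) = 6 = 2 · 3.
(Z/9Z)^× is cyclic (|G| = 6); a cyclic group of order m has exactly φ(d) elements of each order d | m, and none otherwise.
2 | 6, and φ(2) = 2 − 1 = 1.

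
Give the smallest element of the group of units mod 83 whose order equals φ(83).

2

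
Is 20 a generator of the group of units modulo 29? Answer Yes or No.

No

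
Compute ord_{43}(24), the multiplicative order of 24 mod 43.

ord(24) | φ(43) = 43 − 1 = 42 = 2 · 3 · 7.
Divisors of 42: 1, 2, 3, 6, 7, 14, 21, 42.
Test each divisor d:
24^1 ≡ 24 (mod 43)
24^2 ≡ 17 (mod 43)
24^3 ≡ 21 (mod 43)
24^6 ≡ 11 (mod 43)
24^7 ≡ 6 (mod 43)
24^14 ≡ 36 (mod 43)
24^21 ≡ 1 (mod 43) ✓
The smallest such exponent is 21, so the order of 24 is 21.

21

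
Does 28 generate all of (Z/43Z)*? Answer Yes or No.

Yes

φ(43) = 43 − 1 = 42 = 2 · 3 · 7.
An element g generates (Z/43Z)^× iff g^(42/q) ≢ 1 (mod 43) for each prime q ∈ {2, 3, 7}.
28^21 ≡ 42 (mod 43)  [q = 2: ≢ 1 ✓]
28^14 ≡ 6 (mod 43)  [q = 3: ≢ 1 ✓]
28^6 ≡ 11 (mod 43)  [q = 7: ≢ 1 ✓]
None equal 1, so ord_43(28) = 42: 28 is a primitive root.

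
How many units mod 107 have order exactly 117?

0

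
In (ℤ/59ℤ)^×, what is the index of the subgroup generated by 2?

1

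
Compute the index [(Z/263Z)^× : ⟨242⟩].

ord(242) | φ(263) = 263 − 1 = 262 = 2 · 131.
Divisors of 262: 1, 2, 131, 262.
Test each divisor d:
242^1 ≡ 242
242^2 ≡ 178
242^131 ≡ 1
So ord_263(242) = 131, hence |⟨242⟩| = 131.
Index = |(Z/263Z)^×| / |⟨242⟩| = 262 / 131 = 2.

2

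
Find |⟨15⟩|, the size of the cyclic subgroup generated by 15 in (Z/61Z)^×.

15

By Lagrange's theorem, ord_61(15) divides φ(61) = 61 − 1 = 60 = 2^2 · 3 · 5.
Divisors of 60: 1, 2, 3, 4, 5, 6, 10, 12, 15, 20, 30, 60.
Compute 15^d (mod 61) for the divisors d until we hit 1:
15^1 ≡ 15
15^2 ≡ 42
15^3 ≡ 20
15^4 ≡ 56
15^5 ≡ 47
15^6 ≡ 34
15^10 ≡ 13
15^12 ≡ 58
15^15 ≡ 1
So ord_61(15) = 15.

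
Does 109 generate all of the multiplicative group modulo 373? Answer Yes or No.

φ(373) = 373 − 1 = 372 = 2^2 · 3 · 31.
Test 109^(372/q) mod 373 for each prime factor q of 372:
109^186 ≡ 1 (mod 373)  [q = 2: ≡ 1 ✗]
109^124 ≡ 1 (mod 373)  [q = 3: ≡ 1 ✗]
109^12 ≡ 289 (mod 373)  [q = 31: ≢ 1 ✓]
Since 109^186 ≡ 1, the order of 109 divides 186 < 372, so 109 is not a primitive root.

No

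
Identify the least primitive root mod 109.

6

φ(109) = 109 − 1 = 108 = 2^2 · 3^3.
Test candidates g = 2, 3, … against the prime factors q ∈ {2, 3} of φ(109): g is a generator iff g^(108/q) ≢ 1 for every such q.
g = 2: 2^54 ≡ 108; 2^36 ≡ 1 — hits 1, so not a primitive root.
g = 3: 3^54 ≡ 1 — hits 1, so not a primitive root.
g = 4: 4^54 ≡ 1 — hits 1, so not a primitive root.
g = 5: 5^54 ≡ 1 — hits 1, so not a primitive root.
g = 6: 6^54 ≡ 108; 6^36 ≡ 63 — none is 1, so 6 is a primitive root.
So 6 is the smallest generator of (Z/109Z)^×.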